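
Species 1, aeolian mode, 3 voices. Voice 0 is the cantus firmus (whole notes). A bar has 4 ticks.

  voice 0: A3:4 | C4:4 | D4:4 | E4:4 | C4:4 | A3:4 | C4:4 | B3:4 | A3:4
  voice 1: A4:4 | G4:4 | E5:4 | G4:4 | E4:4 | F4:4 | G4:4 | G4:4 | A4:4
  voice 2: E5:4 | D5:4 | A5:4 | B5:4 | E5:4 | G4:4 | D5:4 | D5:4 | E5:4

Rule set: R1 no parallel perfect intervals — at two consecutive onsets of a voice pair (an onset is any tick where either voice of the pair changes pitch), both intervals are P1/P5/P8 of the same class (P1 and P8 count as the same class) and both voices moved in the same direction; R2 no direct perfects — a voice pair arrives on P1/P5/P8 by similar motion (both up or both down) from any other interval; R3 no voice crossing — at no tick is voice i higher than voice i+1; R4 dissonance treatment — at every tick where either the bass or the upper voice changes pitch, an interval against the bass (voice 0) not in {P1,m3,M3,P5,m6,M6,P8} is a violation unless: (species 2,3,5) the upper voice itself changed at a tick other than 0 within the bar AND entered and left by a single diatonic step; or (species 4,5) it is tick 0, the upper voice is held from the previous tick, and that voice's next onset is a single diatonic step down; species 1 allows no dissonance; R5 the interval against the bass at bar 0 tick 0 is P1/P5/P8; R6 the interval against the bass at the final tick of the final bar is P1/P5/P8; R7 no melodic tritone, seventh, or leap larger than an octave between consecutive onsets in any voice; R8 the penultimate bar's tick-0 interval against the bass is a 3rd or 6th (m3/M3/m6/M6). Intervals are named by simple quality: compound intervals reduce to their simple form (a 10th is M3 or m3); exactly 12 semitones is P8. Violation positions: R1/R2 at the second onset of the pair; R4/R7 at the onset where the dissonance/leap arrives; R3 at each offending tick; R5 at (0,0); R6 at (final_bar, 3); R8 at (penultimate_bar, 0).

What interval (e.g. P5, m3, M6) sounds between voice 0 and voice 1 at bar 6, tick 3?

P5

voice 0=C4 voice 1=G4 -> P5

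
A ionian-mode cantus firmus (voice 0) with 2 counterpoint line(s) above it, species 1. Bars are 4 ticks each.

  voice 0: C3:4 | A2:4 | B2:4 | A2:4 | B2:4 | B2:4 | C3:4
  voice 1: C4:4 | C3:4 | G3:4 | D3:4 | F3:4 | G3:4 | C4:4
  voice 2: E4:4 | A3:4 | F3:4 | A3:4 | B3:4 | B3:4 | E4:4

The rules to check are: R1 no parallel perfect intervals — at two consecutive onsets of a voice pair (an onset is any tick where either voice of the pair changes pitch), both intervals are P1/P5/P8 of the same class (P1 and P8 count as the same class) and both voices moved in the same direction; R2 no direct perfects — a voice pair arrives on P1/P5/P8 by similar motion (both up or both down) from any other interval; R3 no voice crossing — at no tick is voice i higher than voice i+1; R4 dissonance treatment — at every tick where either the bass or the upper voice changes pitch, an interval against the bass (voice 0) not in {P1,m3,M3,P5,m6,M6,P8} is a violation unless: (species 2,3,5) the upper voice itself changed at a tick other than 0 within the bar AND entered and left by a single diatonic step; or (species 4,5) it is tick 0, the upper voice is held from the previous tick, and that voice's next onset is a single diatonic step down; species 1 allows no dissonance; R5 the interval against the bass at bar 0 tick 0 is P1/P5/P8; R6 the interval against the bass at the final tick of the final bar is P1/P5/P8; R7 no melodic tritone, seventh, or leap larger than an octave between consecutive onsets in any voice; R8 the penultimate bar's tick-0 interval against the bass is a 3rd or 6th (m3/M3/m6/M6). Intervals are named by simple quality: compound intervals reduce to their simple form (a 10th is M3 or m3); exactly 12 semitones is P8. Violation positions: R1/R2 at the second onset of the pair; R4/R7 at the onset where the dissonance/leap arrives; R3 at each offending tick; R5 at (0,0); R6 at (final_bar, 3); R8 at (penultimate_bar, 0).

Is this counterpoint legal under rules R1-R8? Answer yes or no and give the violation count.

No (13 violations)

bar 0: v0=C3 v1=C4 v2=E4 (M3)
bar 1: v0=A2 v1=C3 v2=A3 (P8)
bar 2: v0=B2 v1=G3 v2=F3 (TT)
bar 3: v0=A2 v1=D3 v2=A3 (P8)
bar 4: v0=B2 v1=F3 v2=B3 (P8)
bar 5: v0=B2 v1=G3 v2=B3 (P8)
bar 6: v0=C3 v1=C4 v2=E4 (M3)
  R5 @ bar0.0: opens on M3
  R2 @ bar1.0: C3/E4 M3 -> A2/A3 P8 similar
  R3 @ bar2.0: G3 above F3
  R4 @ bar2.0: B2/F3 TT untreated
  R3 @ bar2.1: G3 above F3
  R3 @ bar2.2: G3 above F3
  R3 @ bar2.3: G3 above F3
  R4 @ bar3.0: A2/D3 P4 untreated
  R1 @ bar4.0: A2/A3 P8 -> B2/B3 P8 similar
  R4 @ bar4.0: B2/F3 TT untreated
  R8 @ bar5.0: penult P8 not 3rd/6th
  R2 @ bar6.0: B2/G3 m6 -> C3/C4 P8 similar
  R6 @ bar6.3: closes on M3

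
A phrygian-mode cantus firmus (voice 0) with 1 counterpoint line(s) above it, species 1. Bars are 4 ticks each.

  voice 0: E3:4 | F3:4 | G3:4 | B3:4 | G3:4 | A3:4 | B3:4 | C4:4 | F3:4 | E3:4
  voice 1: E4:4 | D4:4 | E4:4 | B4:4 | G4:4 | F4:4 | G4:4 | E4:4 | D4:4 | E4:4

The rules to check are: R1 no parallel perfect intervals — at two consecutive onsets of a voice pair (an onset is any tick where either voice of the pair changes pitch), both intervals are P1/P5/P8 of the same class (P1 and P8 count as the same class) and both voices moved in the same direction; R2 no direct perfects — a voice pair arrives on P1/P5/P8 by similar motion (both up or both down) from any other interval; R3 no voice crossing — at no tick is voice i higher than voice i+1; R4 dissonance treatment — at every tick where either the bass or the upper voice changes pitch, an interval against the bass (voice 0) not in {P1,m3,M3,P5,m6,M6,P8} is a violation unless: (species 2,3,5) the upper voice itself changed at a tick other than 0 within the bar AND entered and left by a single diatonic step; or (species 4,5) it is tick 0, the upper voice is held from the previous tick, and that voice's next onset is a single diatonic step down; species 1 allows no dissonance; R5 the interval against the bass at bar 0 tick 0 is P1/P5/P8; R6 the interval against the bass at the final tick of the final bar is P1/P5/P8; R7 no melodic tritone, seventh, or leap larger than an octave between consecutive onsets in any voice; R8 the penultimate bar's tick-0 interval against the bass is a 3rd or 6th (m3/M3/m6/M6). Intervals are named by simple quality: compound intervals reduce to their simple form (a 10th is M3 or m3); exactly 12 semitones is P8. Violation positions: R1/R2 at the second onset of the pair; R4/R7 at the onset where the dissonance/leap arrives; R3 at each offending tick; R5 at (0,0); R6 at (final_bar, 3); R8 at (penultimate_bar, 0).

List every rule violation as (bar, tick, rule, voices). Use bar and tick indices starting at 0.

bar 0: v0=E3 v1=E4 downbeat P8
bar 1: v0=F3 v1=D4 downbeat M6
bar 2: v0=G3 v1=E4 downbeat M6
bar 3: v0=B3 v1=B4 downbeat P8
bar 4: v0=G3 v1=G4 downbeat P8
bar 5: v0=A3 v1=F4 downbeat m6
bar 6: v0=B3 v1=G4 downbeat m6
bar 7: v0=C4 v1=E4 downbeat M3
bar 8: v0=F3 v1=D4 downbeat M6
bar 9: v0=E3 v1=E4 downbeat P8
  -> R2 @ bar 3 tick 0 v(0, 1): G3/E4 M6 -> B3/B4 P8 similar
  -> R1 @ bar 4 tick 0 v(0, 1): B3/B4 P8 -> G3/G4 P8 similar

(3, 0, R2, (0, 1))
(4, 0, R1, (0, 1))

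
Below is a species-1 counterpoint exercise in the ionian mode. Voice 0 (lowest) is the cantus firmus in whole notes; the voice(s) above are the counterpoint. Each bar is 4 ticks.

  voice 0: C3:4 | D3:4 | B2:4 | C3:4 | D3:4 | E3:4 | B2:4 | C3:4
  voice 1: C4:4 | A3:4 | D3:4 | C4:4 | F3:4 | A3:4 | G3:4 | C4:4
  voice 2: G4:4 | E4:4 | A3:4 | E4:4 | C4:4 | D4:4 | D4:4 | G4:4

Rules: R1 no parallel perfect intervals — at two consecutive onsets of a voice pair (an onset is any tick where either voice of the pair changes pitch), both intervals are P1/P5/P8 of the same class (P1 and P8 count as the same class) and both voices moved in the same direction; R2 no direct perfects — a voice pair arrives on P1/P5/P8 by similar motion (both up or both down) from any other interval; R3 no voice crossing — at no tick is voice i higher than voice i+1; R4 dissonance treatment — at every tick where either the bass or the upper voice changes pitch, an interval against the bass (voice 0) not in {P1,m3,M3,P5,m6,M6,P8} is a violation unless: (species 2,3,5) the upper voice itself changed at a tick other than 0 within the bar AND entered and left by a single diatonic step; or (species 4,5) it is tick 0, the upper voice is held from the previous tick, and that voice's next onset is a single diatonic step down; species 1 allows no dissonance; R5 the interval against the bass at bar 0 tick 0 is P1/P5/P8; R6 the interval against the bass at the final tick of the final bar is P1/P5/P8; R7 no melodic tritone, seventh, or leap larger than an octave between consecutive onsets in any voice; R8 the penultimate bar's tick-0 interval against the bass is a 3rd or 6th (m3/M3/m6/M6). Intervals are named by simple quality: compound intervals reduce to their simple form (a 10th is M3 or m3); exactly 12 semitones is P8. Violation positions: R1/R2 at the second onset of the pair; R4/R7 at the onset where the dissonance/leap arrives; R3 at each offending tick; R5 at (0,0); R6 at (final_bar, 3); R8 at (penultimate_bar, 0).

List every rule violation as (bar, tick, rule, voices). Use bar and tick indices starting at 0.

bar 0: v0=C3 v1=C4 v2=G4 downbeat P5
bar 1: v0=D3 v1=A3 v2=E4 downbeat M2
bar 2: v0=B2 v1=D3 v2=A3 downbeat m7
bar 3: v0=C3 v1=C4 v2=E4 downbeat M3
bar 4: v0=D3 v1=F3 v2=C4 downbeat m7
bar 5: v0=E3 v1=A3 v2=D4 downbeat m7
bar 6: v0=B2 v1=G3 v2=D4 downbeat m3
bar 7: v0=C3 v1=C4 v2=G4 downbeat P5
  -> R1 @ bar 1 tick 0 v(1, 2): C4/G4 P5 -> A3/E4 P5 similar
  -> R4 @ bar 1 tick 0 v(0, 2): D3/E4 M2 untreated
  -> R1 @ bar 2 tick 0 v(1, 2): A3/E4 P5 -> D3/A3 P5 similar
  -> R4 @ bar 2 tick 0 v(0, 2): B2/A3 m7 untreated
  -> R2 @ bar 3 tick 0 v(0, 1): B2/D3 m3 -> C3/C4 P8 similar
  -> R7 @ bar 3 tick 0 v(1,): D3->C4 leap 10st
  -> R2 @ bar 4 tick 0 v(1, 2): C4/E4 M3 -> F3/C4 P5 similar
  -> R4 @ bar 4 tick 0 v(0, 2): D3/C4 m7 untreated
  -> R4 @ bar 5 tick 0 v(0, 1): E3/A3 P4 untreated
  -> R4 @ bar 5 tick 0 v(0, 2): E3/D4 m7 untreated
  -> R1 @ bar 7 tick 0 v(1, 2): G3/D4 P5 -> C4/G4 P5 similar
  -> R2 @ bar 7 tick 0 v(0, 1): B2/G3 m6 -> C3/C4 P8 similar
  -> R2 @ bar 7 tick 0 v(0, 2): B2/D4 m3 -> C3/G4 P5 similar

(1, 0, R1, (1, 2))
(1, 0, R4, (0, 2))
(2, 0, R1, (1, 2))
(2, 0, R4, (0, 2))
(3, 0, R2, (0, 1))
(3, 0, R7, (1,))
(4, 0, R2, (1, 2))
(4, 0, R4, (0, 2))
(5, 0, R4, (0, 1))
(5, 0, R4, (0, 2))
(7, 0, R1, (1, 2))
(7, 0, R2, (0, 1))
(7, 0, R2, (0, 2))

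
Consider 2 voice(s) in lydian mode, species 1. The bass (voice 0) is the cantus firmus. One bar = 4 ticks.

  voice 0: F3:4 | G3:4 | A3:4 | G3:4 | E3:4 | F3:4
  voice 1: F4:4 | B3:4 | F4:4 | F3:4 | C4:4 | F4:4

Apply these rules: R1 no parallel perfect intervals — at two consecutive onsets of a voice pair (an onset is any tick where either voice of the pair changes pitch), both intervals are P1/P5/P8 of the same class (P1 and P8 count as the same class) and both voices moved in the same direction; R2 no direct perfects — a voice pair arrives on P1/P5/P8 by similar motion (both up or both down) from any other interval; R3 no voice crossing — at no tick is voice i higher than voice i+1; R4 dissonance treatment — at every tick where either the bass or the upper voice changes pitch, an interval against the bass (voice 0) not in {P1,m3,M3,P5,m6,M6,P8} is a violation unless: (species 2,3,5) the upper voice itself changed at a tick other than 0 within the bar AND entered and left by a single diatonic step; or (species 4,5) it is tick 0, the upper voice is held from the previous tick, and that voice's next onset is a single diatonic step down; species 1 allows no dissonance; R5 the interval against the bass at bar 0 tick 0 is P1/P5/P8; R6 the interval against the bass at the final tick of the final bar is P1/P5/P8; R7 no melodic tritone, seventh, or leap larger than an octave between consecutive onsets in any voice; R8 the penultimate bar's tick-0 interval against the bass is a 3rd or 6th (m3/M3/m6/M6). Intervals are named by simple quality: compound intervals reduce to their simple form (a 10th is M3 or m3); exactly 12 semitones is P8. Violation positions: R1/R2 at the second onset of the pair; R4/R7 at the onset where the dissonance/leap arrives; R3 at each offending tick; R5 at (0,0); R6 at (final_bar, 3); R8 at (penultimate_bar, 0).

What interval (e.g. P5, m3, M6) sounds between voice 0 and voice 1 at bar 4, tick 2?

m6

voice 0=E3 voice 1=C4 -> m6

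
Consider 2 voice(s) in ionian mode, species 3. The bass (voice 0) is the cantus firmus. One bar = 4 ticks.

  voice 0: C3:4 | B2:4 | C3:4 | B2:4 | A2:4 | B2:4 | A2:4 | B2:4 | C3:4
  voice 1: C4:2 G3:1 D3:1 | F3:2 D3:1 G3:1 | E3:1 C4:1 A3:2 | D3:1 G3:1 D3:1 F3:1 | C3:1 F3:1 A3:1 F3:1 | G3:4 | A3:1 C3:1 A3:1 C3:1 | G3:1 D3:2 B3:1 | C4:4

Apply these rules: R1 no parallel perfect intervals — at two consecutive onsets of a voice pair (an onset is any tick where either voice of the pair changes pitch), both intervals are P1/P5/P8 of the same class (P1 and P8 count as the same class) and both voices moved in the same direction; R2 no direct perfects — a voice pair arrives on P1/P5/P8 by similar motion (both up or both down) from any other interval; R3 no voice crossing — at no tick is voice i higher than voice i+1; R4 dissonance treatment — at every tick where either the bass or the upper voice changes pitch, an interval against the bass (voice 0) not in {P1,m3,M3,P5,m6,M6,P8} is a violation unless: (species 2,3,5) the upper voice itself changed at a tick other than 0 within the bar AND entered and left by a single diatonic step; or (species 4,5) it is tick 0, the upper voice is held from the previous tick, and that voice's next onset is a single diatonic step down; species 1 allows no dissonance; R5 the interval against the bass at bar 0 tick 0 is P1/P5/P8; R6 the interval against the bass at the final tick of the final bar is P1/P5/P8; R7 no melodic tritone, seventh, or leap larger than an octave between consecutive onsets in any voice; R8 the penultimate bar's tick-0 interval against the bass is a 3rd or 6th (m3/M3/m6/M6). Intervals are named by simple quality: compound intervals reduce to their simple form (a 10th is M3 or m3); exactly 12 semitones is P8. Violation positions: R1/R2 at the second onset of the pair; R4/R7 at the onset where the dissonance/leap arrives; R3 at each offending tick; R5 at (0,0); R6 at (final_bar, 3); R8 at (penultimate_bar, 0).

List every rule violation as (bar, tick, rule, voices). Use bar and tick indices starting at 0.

bar 0: v0=C3 v1=C4 downbeat P8
bar 1: v0=B2 v1=F3 downbeat TT
bar 2: v0=C3 v1=E3 downbeat M3
bar 3: v0=B2 v1=D3 downbeat m3
bar 4: v0=A2 v1=C3 downbeat m3
bar 5: v0=B2 v1=G3 downbeat m6
bar 6: v0=A2 v1=A3 downbeat P8
bar 7: v0=B2 v1=G3 downbeat m6
bar 8: v0=C3 v1=C4 downbeat P8
  -> R4 @ bar 0 tick 3 v(0, 1): C3/D3 M2 untreated
  -> R4 @ bar 1 tick 0 v(0, 1): B2/F3 TT untreated
  -> R4 @ bar 3 tick 3 v(0, 1): B2/F3 TT untreated
  -> R1 @ bar 8 tick 0 v(0, 1): B2/B3 P8 -> C3/C4 P8 similar

(0, 3, R4, (0, 1))
(1, 0, R4, (0, 1))
(3, 3, R4, (0, 1))
(8, 0, R1, (0, 1))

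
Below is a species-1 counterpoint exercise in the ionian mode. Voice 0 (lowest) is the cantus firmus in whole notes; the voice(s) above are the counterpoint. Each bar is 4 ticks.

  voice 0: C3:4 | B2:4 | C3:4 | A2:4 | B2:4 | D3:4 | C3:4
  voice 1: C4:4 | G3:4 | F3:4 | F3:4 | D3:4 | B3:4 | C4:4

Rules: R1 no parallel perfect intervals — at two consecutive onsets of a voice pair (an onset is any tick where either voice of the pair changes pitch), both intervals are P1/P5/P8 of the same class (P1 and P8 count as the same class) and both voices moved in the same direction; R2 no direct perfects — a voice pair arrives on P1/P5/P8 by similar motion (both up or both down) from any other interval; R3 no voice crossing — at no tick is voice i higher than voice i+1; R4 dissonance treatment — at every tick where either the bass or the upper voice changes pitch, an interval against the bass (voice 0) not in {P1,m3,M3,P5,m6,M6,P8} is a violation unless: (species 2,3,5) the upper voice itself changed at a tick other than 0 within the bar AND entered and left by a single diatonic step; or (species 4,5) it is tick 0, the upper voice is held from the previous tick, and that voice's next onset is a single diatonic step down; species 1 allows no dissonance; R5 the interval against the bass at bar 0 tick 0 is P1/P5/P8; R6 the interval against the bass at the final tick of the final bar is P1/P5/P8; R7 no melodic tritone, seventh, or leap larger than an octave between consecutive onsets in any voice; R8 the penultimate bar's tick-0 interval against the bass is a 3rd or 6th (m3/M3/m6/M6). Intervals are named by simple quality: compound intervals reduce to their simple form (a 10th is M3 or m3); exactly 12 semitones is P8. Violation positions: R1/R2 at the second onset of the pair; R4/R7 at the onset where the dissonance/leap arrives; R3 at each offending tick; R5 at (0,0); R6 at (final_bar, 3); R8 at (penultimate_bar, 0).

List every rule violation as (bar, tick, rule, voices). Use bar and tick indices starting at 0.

bar 0: v0=C3 v1=C4 downbeat P8
bar 1: v0=B2 v1=G3 downbeat m6
bar 2: v0=C3 v1=F3 downbeat P4
bar 3: v0=A2 v1=F3 downbeat m6
bar 4: v0=B2 v1=D3 downbeat m3
bar 5: v0=D3 v1=B3 downbeat M6
bar 6: v0=C3 v1=C4 downbeat P8
  -> R4 @ bar 2 tick 0 v(0, 1): C3/F3 P4 untreated

(2, 0, R4, (0, 1))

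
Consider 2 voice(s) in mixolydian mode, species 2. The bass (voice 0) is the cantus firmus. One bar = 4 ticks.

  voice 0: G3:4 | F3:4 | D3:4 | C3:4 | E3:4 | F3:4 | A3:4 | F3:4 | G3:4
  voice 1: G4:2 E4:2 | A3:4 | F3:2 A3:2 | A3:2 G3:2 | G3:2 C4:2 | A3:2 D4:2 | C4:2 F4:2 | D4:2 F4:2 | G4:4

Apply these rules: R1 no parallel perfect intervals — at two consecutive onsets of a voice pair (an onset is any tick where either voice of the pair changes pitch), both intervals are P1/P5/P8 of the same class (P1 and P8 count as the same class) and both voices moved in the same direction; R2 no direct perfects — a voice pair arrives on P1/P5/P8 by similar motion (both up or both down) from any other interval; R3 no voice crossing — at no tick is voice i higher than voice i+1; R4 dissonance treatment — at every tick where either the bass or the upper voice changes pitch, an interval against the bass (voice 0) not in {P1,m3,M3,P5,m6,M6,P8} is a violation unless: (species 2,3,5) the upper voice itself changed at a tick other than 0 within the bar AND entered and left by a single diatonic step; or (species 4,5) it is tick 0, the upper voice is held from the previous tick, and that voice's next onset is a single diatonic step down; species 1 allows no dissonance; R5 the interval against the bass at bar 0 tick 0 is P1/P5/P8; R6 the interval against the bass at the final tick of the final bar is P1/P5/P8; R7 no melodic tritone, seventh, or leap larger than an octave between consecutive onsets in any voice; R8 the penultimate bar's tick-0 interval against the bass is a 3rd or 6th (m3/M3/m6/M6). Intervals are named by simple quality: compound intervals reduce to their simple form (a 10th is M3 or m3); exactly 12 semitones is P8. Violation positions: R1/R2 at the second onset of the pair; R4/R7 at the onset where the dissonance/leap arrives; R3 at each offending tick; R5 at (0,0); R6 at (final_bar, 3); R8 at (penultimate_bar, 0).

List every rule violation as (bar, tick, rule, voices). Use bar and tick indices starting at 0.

(8, 0, R1, (0, 1))

bar 0: v0=G3 v1=G4 downbeat P8
bar 1: v0=F3 v1=A3 downbeat M3
bar 2: v0=D3 v1=F3 downbeat m3
bar 3: v0=C3 v1=A3 downbeat M6
bar 4: v0=E3 v1=G3 downbeat m3
bar 5: v0=F3 v1=A3 downbeat M3
bar 6: v0=A3 v1=C4 downbeat m3
bar 7: v0=F3 v1=D4 downbeat M6
bar 8: v0=G3 v1=G4 downbeat P8
  -> R1 @ bar 8 tick 0 v(0, 1): F3/F4 P8 -> G3/G4 P8 similar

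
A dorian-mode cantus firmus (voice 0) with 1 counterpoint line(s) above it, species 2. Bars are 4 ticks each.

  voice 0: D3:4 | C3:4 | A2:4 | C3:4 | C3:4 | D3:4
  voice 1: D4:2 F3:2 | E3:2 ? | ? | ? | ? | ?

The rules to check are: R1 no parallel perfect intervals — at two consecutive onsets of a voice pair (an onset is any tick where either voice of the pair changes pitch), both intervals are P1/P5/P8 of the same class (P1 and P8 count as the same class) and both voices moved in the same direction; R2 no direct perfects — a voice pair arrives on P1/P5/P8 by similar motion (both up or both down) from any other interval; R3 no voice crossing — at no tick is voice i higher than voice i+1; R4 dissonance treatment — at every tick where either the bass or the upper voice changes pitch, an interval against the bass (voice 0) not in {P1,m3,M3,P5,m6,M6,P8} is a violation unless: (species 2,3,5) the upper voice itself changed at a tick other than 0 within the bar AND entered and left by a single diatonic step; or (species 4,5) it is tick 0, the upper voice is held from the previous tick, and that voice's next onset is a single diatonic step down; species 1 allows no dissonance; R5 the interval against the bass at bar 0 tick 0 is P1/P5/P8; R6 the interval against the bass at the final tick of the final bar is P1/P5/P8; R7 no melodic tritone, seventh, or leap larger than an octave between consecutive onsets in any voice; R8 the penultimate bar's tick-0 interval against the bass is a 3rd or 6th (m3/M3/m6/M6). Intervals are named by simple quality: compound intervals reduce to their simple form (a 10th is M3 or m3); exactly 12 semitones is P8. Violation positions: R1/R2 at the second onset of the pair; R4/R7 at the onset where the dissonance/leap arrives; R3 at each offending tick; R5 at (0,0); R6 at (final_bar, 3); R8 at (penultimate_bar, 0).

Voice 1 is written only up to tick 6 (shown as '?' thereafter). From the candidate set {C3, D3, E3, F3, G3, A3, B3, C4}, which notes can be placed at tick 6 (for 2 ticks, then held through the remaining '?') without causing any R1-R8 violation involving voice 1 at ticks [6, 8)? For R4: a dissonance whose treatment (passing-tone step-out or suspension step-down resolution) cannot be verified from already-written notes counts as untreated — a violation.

{A3, C3, C4, E3, G3}

C3: legal
D3: violates R4
E3: legal
F3: violates R4
G3: legal
A3: legal
B3: violates R4
C4: legal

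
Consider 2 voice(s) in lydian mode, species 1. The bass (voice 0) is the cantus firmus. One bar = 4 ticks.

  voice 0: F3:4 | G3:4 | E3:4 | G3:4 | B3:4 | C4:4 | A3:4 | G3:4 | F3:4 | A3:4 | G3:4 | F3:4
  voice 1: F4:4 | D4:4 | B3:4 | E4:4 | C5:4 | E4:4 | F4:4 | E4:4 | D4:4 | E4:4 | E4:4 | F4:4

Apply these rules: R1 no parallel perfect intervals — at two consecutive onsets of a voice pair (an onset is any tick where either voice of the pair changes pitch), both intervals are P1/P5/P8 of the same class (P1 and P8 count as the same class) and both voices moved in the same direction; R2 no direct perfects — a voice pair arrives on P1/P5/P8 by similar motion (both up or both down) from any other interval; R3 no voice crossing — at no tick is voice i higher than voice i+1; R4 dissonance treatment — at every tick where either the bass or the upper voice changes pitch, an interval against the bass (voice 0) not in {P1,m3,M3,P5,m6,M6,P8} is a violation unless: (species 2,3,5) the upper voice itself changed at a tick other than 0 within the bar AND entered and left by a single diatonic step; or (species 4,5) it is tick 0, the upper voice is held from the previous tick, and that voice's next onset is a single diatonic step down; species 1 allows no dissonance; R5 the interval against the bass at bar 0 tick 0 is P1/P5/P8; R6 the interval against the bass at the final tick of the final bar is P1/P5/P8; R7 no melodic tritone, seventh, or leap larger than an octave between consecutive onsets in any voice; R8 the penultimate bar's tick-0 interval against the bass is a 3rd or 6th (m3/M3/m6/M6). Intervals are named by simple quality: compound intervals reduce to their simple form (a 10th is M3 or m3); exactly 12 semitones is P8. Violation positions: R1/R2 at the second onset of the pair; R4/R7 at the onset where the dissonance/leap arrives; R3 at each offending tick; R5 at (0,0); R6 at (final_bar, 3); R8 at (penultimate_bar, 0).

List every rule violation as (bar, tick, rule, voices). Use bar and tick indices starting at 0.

(2, 0, R1, (0, 1))
(4, 0, R4, (0, 1))
(9, 0, R2, (0, 1))

bar 0: v0=F3 v1=F4 downbeat P8
bar 1: v0=G3 v1=D4 downbeat P5
bar 2: v0=E3 v1=B3 downbeat P5
bar 3: v0=G3 v1=E4 downbeat M6
bar 4: v0=B3 v1=C5 downbeat m2
bar 5: v0=C4 v1=E4 downbeat M3
bar 6: v0=A3 v1=F4 downbeat m6
bar 7: v0=G3 v1=E4 downbeat M6
bar 8: v0=F3 v1=D4 downbeat M6
bar 9: v0=A3 v1=E4 downbeat P5
bar 10: v0=G3 v1=E4 downbeat M6
bar 11: v0=F3 v1=F4 downbeat P8
  -> R1 @ bar 2 tick 0 v(0, 1): G3/D4 P5 -> E3/B3 P5 similar
  -> R4 @ bar 4 tick 0 v(0, 1): B3/C5 m2 untreated
  -> R2 @ bar 9 tick 0 v(0, 1): F3/D4 M6 -> A3/E4 P5 similar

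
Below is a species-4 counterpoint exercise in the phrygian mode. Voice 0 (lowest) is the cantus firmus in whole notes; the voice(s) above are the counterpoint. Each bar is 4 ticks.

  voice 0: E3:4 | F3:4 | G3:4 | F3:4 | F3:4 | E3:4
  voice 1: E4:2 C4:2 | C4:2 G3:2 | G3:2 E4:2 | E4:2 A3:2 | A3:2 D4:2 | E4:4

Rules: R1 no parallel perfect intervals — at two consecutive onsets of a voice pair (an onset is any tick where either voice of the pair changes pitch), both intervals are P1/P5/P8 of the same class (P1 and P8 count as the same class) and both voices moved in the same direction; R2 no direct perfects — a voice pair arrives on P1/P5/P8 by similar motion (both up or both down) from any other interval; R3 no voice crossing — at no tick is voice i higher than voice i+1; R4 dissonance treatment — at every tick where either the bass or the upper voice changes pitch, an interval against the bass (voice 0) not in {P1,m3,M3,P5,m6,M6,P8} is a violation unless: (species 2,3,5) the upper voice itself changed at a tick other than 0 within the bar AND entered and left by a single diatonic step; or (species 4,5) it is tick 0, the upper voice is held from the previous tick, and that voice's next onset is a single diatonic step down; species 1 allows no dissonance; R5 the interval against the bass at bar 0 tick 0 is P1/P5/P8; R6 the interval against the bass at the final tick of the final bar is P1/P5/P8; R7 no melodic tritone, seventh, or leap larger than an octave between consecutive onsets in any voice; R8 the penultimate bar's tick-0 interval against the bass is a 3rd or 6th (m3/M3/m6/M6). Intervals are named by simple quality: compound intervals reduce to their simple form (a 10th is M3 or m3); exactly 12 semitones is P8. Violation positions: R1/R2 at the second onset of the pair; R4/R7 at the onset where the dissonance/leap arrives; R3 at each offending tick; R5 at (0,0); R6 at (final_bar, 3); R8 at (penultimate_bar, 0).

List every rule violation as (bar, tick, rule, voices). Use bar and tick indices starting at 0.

(1, 2, R4, (0, 1))
(3, 0, R4, (0, 1))

bar 0: v0=E3 v1=E4 downbeat P8
bar 1: v0=F3 v1=C4 downbeat P5
bar 2: v0=G3 v1=G3 downbeat P1
bar 3: v0=F3 v1=E4 downbeat M7
bar 4: v0=F3 v1=A3 downbeat M3
bar 5: v0=E3 v1=E4 downbeat P8
  -> R4 @ bar 1 tick 2 v(0, 1): F3/G3 M2 untreated
  -> R4 @ bar 3 tick 0 v(0, 1): F3/E4 M7 untreated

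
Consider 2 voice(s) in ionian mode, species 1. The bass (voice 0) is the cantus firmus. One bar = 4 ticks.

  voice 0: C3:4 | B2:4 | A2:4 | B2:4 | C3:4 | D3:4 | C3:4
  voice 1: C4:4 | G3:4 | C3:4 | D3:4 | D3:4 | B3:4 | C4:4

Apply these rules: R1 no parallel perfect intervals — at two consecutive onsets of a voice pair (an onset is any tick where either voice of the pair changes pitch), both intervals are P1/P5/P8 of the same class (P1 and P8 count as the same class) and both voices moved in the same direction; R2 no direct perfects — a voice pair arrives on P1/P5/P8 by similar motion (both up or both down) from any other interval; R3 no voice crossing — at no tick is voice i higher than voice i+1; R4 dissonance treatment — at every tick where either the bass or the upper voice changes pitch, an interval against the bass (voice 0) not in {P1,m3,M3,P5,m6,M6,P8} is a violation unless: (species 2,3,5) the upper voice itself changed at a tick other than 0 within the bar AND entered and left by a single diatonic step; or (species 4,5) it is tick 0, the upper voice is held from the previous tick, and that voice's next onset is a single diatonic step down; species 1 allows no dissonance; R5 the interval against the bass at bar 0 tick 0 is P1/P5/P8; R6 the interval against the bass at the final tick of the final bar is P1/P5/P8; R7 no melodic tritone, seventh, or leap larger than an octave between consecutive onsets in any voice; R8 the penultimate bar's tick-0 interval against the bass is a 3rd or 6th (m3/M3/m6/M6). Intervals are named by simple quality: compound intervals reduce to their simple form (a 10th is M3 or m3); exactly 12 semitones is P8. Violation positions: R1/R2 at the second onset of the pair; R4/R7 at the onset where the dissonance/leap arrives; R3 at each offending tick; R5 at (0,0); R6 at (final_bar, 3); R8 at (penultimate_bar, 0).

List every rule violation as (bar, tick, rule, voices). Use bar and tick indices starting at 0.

(4, 0, R4, (0, 1))

bar 0: v0=C3 v1=C4 downbeat P8
bar 1: v0=B2 v1=G3 downbeat m6
bar 2: v0=A2 v1=C3 downbeat m3
bar 3: v0=B2 v1=D3 downbeat m3
bar 4: v0=C3 v1=D3 downbeat M2
bar 5: v0=D3 v1=B3 downbeat M6
bar 6: v0=C3 v1=C4 downbeat P8
  -> R4 @ bar 4 tick 0 v(0, 1): C3/D3 M2 untreated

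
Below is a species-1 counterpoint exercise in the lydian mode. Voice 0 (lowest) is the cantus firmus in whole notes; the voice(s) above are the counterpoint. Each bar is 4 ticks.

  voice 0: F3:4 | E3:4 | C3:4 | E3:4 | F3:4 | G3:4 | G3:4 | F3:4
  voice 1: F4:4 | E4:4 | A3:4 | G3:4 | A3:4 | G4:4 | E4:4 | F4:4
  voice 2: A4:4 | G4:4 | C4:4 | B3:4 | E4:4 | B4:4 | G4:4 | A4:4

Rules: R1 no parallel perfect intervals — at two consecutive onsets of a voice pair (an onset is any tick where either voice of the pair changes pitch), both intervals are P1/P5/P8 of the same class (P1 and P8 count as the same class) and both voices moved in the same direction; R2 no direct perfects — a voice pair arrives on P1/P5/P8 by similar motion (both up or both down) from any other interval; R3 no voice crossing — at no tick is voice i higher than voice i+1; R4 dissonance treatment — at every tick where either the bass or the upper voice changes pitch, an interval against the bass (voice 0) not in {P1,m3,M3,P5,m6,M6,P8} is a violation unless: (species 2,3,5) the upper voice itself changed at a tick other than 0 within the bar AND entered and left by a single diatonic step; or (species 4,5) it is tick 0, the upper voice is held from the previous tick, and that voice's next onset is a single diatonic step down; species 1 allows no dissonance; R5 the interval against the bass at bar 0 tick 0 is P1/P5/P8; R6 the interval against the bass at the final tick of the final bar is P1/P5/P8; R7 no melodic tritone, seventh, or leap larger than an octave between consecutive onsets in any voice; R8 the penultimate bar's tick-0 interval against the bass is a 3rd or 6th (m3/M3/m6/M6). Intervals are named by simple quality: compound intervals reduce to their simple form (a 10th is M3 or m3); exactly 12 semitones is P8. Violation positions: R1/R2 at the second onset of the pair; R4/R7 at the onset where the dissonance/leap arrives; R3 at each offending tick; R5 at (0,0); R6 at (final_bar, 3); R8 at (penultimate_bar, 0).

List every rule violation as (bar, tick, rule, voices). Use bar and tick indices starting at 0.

bar 0: v0=F3 v1=F4 v2=A4 downbeat M3
bar 1: v0=E3 v1=E4 v2=G4 downbeat m3
bar 2: v0=C3 v1=A3 v2=C4 downbeat P8
bar 3: v0=E3 v1=G3 v2=B3 downbeat P5
bar 4: v0=F3 v1=A3 v2=E4 downbeat M7
bar 5: v0=G3 v1=G4 v2=B4 downbeat M3
bar 6: v0=G3 v1=E4 v2=G4 downbeat P8
bar 7: v0=F3 v1=F4 v2=A4 downbeat M3
  -> R5 @ bar 0 tick 0 v(0, 2): opens on M3
  -> R1 @ bar 1 tick 0 v(0, 1): F3/F4 P8 -> E3/E4 P8 similar
  -> R2 @ bar 2 tick 0 v(0, 2): E3/G4 m3 -> C3/C4 P8 similar
  -> R2 @ bar 4 tick 0 v(1, 2): G3/B3 M3 -> A3/E4 P5 similar
  -> R4 @ bar 4 tick 0 v(0, 2): F3/E4 M7 untreated
  -> R2 @ bar 5 tick 0 v(0, 1): F3/A3 M3 -> G3/G4 P8 similar
  -> R7 @ bar 5 tick 0 v(1,): A3->G4 leap 10st
  -> R8 @ bar 6 tick 0 v(0, 2): penult P8 not 3rd/6th
  -> R6 @ bar 7 tick 3 v(0, 2): closes on M3

(0, 0, R5, (0, 2))
(1, 0, R1, (0, 1))
(2, 0, R2, (0, 2))
(4, 0, R2, (1, 2))
(4, 0, R4, (0, 2))
(5, 0, R2, (0, 1))
(5, 0, R7, (1,))
(6, 0, R8, (0, 2))
(7, 3, R6, (0, 2))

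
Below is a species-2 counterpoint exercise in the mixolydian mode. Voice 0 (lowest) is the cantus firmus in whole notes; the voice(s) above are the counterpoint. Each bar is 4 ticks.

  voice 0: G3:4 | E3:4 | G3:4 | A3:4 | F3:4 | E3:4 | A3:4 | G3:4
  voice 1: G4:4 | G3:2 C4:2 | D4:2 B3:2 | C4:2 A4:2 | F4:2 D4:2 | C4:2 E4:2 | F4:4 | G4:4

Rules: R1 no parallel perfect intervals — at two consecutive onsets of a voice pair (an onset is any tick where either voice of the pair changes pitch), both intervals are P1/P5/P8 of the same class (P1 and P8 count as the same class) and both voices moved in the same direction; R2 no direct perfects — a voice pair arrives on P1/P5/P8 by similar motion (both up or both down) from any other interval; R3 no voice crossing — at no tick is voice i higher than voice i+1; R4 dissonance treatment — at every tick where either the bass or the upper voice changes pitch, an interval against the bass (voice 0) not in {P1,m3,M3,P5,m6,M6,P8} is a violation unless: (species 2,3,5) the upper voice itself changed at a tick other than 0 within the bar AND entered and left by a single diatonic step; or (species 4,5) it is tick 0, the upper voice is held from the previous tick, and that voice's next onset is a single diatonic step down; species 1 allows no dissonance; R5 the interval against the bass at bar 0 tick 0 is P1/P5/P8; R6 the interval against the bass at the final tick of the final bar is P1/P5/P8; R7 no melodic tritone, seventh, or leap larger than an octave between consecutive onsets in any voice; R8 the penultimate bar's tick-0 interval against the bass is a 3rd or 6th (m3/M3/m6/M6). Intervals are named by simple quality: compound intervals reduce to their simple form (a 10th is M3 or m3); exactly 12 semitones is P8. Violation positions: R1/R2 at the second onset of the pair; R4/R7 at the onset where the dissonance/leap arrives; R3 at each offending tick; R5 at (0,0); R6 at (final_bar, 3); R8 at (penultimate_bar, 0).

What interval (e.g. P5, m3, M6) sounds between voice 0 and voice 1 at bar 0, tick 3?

voice 0=G3 voice 1=G4 -> P8

P8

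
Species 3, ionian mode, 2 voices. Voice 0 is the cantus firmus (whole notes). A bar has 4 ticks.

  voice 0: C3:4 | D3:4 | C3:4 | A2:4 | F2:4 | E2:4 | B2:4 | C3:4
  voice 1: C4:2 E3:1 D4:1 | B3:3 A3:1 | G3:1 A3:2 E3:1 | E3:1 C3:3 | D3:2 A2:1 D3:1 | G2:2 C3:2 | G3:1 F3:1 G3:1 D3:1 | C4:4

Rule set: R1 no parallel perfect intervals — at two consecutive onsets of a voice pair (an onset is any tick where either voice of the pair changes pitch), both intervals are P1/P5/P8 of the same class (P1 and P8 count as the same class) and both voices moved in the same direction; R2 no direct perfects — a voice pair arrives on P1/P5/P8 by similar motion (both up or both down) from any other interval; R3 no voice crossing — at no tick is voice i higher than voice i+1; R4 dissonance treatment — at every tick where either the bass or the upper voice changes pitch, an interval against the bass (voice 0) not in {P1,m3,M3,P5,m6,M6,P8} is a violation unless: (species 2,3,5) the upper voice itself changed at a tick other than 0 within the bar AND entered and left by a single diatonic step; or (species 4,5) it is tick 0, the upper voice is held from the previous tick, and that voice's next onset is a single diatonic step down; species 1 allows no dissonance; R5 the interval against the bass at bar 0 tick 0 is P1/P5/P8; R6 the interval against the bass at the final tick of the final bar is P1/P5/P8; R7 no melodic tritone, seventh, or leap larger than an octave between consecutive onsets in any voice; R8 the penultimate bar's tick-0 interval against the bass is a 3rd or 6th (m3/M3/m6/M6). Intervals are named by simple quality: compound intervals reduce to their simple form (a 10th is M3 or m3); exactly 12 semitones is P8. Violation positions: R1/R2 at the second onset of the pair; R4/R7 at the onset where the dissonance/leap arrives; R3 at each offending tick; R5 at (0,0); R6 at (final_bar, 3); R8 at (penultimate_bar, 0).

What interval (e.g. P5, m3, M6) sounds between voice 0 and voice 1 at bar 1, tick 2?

voice 0=D3 voice 1=B3 -> M6

M6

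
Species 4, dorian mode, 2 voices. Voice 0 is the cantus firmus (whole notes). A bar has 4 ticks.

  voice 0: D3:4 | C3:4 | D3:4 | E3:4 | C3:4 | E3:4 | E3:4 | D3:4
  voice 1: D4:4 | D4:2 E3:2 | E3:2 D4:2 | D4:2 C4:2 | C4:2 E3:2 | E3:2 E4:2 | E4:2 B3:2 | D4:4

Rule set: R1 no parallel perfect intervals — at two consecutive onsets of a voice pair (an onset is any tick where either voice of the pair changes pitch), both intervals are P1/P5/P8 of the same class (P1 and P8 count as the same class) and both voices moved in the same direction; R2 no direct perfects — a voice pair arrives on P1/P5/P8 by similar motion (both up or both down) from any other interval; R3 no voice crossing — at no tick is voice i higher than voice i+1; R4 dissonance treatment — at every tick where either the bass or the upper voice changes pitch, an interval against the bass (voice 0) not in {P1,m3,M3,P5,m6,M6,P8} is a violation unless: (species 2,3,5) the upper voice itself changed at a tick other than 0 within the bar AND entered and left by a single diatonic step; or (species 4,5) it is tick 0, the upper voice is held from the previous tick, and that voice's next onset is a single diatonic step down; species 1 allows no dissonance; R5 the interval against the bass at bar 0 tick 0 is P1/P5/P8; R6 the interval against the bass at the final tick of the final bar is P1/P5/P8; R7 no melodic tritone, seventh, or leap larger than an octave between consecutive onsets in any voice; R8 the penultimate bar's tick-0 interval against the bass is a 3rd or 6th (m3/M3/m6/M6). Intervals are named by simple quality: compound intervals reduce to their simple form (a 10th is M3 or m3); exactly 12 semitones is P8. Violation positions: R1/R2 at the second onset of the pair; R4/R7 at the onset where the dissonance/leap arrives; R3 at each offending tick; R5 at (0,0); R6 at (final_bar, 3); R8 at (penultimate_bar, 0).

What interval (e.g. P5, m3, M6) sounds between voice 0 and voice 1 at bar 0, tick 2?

P8

voice 0=D3 voice 1=D4 -> P8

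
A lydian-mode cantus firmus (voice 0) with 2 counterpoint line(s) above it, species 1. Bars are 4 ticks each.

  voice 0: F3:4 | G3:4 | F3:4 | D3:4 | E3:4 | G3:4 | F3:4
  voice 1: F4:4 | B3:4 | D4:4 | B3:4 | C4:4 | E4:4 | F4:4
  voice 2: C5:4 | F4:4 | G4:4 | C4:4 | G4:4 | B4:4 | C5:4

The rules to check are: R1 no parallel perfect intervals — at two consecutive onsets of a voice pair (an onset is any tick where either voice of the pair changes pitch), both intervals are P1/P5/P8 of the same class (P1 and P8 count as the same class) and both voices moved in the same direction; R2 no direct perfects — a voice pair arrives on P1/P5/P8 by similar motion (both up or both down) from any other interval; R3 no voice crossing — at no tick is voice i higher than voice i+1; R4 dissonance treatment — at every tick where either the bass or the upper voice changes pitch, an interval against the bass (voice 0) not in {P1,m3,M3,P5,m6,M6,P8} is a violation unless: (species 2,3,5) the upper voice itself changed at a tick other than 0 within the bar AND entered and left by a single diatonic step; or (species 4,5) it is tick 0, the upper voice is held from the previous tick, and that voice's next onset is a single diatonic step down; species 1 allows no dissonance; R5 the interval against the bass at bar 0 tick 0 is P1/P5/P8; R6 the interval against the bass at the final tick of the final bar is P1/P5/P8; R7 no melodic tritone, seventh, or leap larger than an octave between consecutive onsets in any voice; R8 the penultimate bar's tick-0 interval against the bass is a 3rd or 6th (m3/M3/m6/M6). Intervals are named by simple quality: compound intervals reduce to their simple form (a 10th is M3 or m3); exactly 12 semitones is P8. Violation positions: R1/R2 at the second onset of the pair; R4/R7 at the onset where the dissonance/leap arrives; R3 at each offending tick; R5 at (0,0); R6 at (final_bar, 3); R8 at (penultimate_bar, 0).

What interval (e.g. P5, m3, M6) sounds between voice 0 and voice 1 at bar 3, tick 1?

M6

voice 0=D3 voice 1=B3 -> M6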